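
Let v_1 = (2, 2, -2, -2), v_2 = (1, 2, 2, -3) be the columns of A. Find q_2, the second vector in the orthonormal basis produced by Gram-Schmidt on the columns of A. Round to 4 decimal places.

v_1 = (2, 2, -2, -2); ‖v_1‖ = 4.0000, so q_1 = (0.5000, 0.5000, -0.5000, -0.5000).
q_1·v_2 = 0.5000·1 + 0.5000·2 + (-0.5000)·2 + (-0.5000)·(-3) = 2.0000.
u_2 = v_2 − 2.0000·q_1 = (0.0000, 1.0000, 3.0000, -2.0000).
‖u_2‖ = 3.7417, so q_2 = (0.0000, 0.2673, 0.8018, -0.5345).

q_2 = (0.0000, 0.2673, 0.8018, -0.5345)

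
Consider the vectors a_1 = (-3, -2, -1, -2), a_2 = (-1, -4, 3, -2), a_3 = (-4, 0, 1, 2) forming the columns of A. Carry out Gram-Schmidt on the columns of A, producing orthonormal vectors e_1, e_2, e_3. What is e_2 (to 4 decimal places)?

a_1 = (-3, -2, -1, -2); ‖a_1‖ = 4.2426, so e_1 = (-0.7071, -0.4714, -0.2357, -0.4714).
e_1·a_2 = (-0.7071)·(-1) + (-0.4714)·(-4) + (-0.2357)·3 + (-0.4714)·(-2) = 2.8284.
u_2 = a_2 − 2.8284·e_1 = (1.0000, -2.6667, 3.6667, -0.6667).
‖u_2‖ = 4.6904, so e_2 = (0.2132, -0.5685, 0.7817, -0.1421).

e_2 = (0.2132, -0.5685, 0.7817, -0.1421)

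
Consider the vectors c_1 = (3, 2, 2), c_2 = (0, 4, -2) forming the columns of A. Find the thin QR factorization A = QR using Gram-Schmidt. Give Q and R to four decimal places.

Q = [[0.7276, -0.1617], [0.4851, 0.8085], [0.4851, -0.5659]], R = [[4.1231, 0.9701], [0.0000, 4.3656]]

c_1 = (3, 2, 2); ‖c_1‖ = 4.1231, so e_1 = (0.7276, 0.4851, 0.4851).
e_1·c_2 = 0.7276·0 + 0.4851·4 + 0.4851·(-2) = 0.9701.
u_2 = c_2 − 0.9701·e_1 = (-0.7059, 3.5294, -2.4706).
‖u_2‖ = 4.3656, so e_2 = (-0.1617, 0.8085, -0.5659).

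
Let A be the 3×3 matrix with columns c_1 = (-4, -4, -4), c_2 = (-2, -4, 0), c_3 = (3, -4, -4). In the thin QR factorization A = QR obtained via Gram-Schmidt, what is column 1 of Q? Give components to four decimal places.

e_1 = (-0.5774, -0.5774, -0.5774)

c_1 = (-4, -4, -4); ‖c_1‖ = 6.9282, so e_1 = (-0.5774, -0.5774, -0.5774).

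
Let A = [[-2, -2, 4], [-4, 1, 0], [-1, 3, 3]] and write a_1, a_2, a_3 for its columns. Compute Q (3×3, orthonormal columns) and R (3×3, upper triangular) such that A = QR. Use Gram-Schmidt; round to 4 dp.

Q = [[-0.4364, -0.6205, 0.6516], [-0.8729, 0.1163, -0.4739], [-0.2182, 0.7756, 0.5923]], R = [[4.5826, -0.6547, -2.4004], [0.0000, 3.6839, -0.1551], [0.0000, 0.0000, 4.3834]]

q_1 = a_1/‖a_1‖ = (-2, -4, -1)/4.5826 = (-0.4364, -0.8729, -0.2182).
r_{12} = q_1·a_2 = -0.6547.
u_2 = a_2 + 0.6547·q_1 = (-2.2857, 0.4286, 2.8571).
‖u_2‖ = 3.6839, so q_2 = (-0.6205, 0.1163, 0.7756).
r_{13} = q_1·a_3 = -2.4004; r_{23} = q_2·a_3 = -0.1551.
u_3 = a_3 + 2.4004·q_1 + 0.1551·q_2 = (2.8561, -2.0772, 2.5965).
‖u_3‖ = 4.3834, so q_3 = (0.6516, -0.4739, 0.5923).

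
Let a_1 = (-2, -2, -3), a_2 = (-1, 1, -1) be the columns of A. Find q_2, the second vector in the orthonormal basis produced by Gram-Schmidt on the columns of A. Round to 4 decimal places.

q_2 = (-0.4117, 0.8608, -0.2994)

a_1 = (-2, -2, -3); ‖a_1‖ = 4.1231, so q_1 = (-0.4851, -0.4851, -0.7276).
q_1·a_2 = (-0.4851)·(-1) + (-0.4851)·1 + (-0.7276)·(-1) = 0.7276.
u_2 = a_2 − 0.7276·q_1 = (-0.6471, 1.3529, -0.4706).
‖u_2‖ = 1.5718, so q_2 = (-0.4117, 0.8608, -0.2994).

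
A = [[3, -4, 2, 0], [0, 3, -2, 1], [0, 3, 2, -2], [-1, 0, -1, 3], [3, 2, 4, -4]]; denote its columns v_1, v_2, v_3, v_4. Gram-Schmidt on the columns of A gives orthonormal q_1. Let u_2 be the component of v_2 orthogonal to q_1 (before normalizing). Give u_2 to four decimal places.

v_1 = (3, 0, 0, -1, 3); ‖v_1‖ = 4.3589, so q_1 = (0.6882, 0.0000, 0.0000, -0.2294, 0.6882).
q_1·v_2 = 0.6882·(-4) + 0.0000·3 + 0.0000·3 + (-0.2294)·0 + 0.6882·2 = -1.3765.
u_2 = v_2 + 1.3765·q_1 = (-3.0526, 3.0000, 3.0000, -0.3158, 2.9474).

u_2 = (-3.0526, 3.0000, 3.0000, -0.3158, 2.9474)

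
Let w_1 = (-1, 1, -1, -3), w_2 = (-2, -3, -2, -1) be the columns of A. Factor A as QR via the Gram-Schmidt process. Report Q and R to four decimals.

w_1 = (-1, 1, -1, -3); ‖w_1‖ = 3.4641, so e_1 = (-0.2887, 0.2887, -0.2887, -0.8660).
e_1·w_2 = (-0.2887)·(-2) + 0.2887·(-3) + (-0.2887)·(-2) + (-0.8660)·(-1) = 1.1547.
u_2 = w_2 − 1.1547·e_1 = (-1.6667, -3.3333, -1.6667, 0.0000).
‖u_2‖ = 4.0825, so e_2 = (-0.4082, -0.8165, -0.4082, 0.0000).

Q = [[-0.2887, -0.4082], [0.2887, -0.8165], [-0.2887, -0.4082], [-0.8660, 0.0000]], R = [[3.4641, 1.1547], [0.0000, 4.0825]]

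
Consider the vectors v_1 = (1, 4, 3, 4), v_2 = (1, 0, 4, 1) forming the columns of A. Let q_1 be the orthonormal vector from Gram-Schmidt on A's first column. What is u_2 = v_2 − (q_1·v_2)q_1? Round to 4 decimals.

v_1 = (1, 4, 3, 4); ‖v_1‖ = 6.4807, so q_1 = (0.1543, 0.6172, 0.4629, 0.6172).
q_1·v_2 = 0.1543·1 + 0.6172·0 + 0.4629·4 + 0.6172·1 = 2.6232.
u_2 = v_2 − 2.6232·q_1 = (0.5952, -1.6190, 2.7857, -0.6190).

u_2 = (0.5952, -1.6190, 2.7857, -0.6190)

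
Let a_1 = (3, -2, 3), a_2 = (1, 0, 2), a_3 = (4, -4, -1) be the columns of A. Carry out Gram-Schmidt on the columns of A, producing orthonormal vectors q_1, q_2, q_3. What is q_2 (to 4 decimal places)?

q_2 = (-0.1980, 0.7126, 0.6730)

a_1 = (3, -2, 3); ‖a_1‖ = 4.6904, so q_1 = (0.6396, -0.4264, 0.6396).
q_1·a_2 = 0.6396·1 + (-0.4264)·0 + 0.6396·2 = 1.9188.
u_2 = a_2 − 1.9188·q_1 = (-0.2273, 0.8182, 0.7727).
‖u_2‖ = 1.1481, so q_2 = (-0.1980, 0.7126, 0.6730).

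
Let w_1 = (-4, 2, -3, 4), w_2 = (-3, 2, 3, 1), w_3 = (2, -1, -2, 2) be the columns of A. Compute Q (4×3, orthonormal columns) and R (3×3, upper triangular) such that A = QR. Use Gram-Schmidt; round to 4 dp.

Q = [[-0.5963, -0.4487, 0.5098], [0.2981, 0.3353, -0.1017], [-0.4472, 0.8284, 0.3126], [0.5963, 0.0049, 0.7950]], R = [[6.7082, 1.6398, 0.5963], [0.0000, 4.5068, -2.8796], [0.0000, 0.0000, 2.0862]]

w_1 = (-4, 2, -3, 4); ‖w_1‖ = 6.7082, so q_1 = (-0.5963, 0.2981, -0.4472, 0.5963).
q_1·w_2 = (-0.5963)·(-3) + 0.2981·2 + (-0.4472)·3 + 0.5963·1 = 1.6398.
u_2 = w_2 − 1.6398·q_1 = (-2.0222, 1.5111, 3.7333, 0.0222).
‖u_2‖ = 4.5068, so q_2 = (-0.4487, 0.3353, 0.8284, 0.0049).
q_1·w_3 = (-0.5963)·2 + 0.2981·(-1) + (-0.4472)·(-2) + 0.5963·2 = 0.5963; q_2·w_3 = (-0.4487)·2 + 0.3353·(-1) + 0.8284·(-2) + 0.0049·2 = -2.8796.
u_3 = w_3 − 0.5963·q_1 + 2.8796·q_2 = (1.0635, -0.2123, 0.6521, 1.6586).
‖u_3‖ = 2.0862, so q_3 = (0.5098, -0.1017, 0.3126, 0.7950).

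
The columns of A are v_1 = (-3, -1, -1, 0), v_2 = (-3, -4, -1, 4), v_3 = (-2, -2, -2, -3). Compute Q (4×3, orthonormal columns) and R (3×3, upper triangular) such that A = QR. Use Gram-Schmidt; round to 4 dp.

Q = [[-0.9045, 0.1664, 0.3455], [-0.3015, -0.5546, -0.7012], [-0.3015, 0.0555, -0.3353], [0.0000, 0.8134, -0.5259]], R = [[3.3166, 4.2212, 3.0151], [0.0000, 4.9175, -1.7747], [0.0000, 0.0000, 2.9596]]

v_1 = (-3, -1, -1, 0); ‖v_1‖ = 3.3166, so q_1 = (-0.9045, -0.3015, -0.3015, 0.0000).
q_1·v_2 = (-0.9045)·(-3) + (-0.3015)·(-4) + (-0.3015)·(-1) + 0.0000·4 = 4.2212.
u_2 = v_2 − 4.2212·q_1 = (0.8182, -2.7273, 0.2727, 4.0000).
‖u_2‖ = 4.9175, so q_2 = (0.1664, -0.5546, 0.0555, 0.8134).
q_1·v_3 = (-0.9045)·(-2) + (-0.3015)·(-2) + (-0.3015)·(-2) + 0.0000·(-3) = 3.0151; q_2·v_3 = 0.1664·(-2) + (-0.5546)·(-2) + 0.0555·(-2) + 0.8134·(-3) = -1.7747.
u_3 = v_3 − 3.0151·q_1 + 1.7747·q_2 = (1.0226, -2.0752, -0.9925, -1.5564).
‖u_3‖ = 2.9596, so q_3 = (0.3455, -0.7012, -0.3353, -0.5259).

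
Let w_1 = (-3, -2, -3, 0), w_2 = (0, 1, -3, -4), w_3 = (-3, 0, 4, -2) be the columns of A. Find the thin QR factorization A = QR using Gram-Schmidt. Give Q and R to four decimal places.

Q = [[-0.6396, 0.1958, -0.6189], [-0.4264, 0.3356, -0.0119], [-0.6396, -0.4195, 0.6269], [0.0000, -0.8204, -0.4731]], R = [[4.6904, 1.4924, -0.6396], [0.0000, 4.8757, -0.6246], [0.0000, 0.0000, 5.3104]]

w_1 = (-3, -2, -3, 0); ‖w_1‖ = 4.6904, so e_1 = (-0.6396, -0.4264, -0.6396, 0.0000).
e_1·w_2 = (-0.6396)·0 + (-0.4264)·1 + (-0.6396)·(-3) + 0.0000·(-4) = 1.4924.
u_2 = w_2 − 1.4924·e_1 = (0.9545, 1.6364, -2.0455, -4.0000).
‖u_2‖ = 4.8757, so e_2 = (0.1958, 0.3356, -0.4195, -0.8204).
e_1·w_3 = (-0.6396)·(-3) + (-0.4264)·0 + (-0.6396)·4 + 0.0000·(-2) = -0.6396; e_2·w_3 = 0.1958·(-3) + 0.3356·0 + (-0.4195)·4 + (-0.8204)·(-2) = -0.6246.
u_3 = w_3 + 0.6396·e_1 + 0.6246·e_2 = (-3.2868, -0.0631, 3.3289, -2.5124).
‖u_3‖ = 5.3104, so e_3 = (-0.6189, -0.0119, 0.6269, -0.4731).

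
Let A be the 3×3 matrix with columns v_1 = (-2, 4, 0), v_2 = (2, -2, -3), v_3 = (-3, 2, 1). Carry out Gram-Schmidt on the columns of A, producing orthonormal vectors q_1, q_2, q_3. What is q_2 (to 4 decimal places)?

q_2 = (0.2556, 0.1278, -0.9583)

v_1 = (-2, 4, 0); ‖v_1‖ = 4.4721, so q_1 = (-0.4472, 0.8944, 0.0000).
q_1·v_2 = (-0.4472)·2 + 0.8944·(-2) + 0.0000·(-3) = -2.6833.
u_2 = v_2 + 2.6833·q_1 = (0.8000, 0.4000, -3.0000).
‖u_2‖ = 3.1305, so q_2 = (0.2556, 0.1278, -0.9583).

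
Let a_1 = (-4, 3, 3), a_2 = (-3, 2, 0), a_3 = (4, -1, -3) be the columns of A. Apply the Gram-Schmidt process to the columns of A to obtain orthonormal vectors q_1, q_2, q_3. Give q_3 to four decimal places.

q_1 = a_1/‖a_1‖ = (-4, 3, 3)/5.8310 = (-0.6860, 0.5145, 0.5145).
r_{12} = q_1·a_2 = 3.0870.
u_2 = a_2 − 3.0870·q_1 = (-0.8824, 0.4118, -1.5882).
‖u_2‖ = 1.8630, so q_2 = (-0.4736, 0.2210, -0.8525).
r_{13} = q_1·a_3 = -4.8020; r_{23} = q_2·a_3 = 0.4421.
u_3 = a_3 + 4.8020·q_1 − 0.4421·q_2 = (0.9153, 1.3729, -0.1525).
‖u_3‖ = 1.6570, so q_3 = (0.5523, 0.8285, -0.0921).

q_3 = (0.5523, 0.8285, -0.0921)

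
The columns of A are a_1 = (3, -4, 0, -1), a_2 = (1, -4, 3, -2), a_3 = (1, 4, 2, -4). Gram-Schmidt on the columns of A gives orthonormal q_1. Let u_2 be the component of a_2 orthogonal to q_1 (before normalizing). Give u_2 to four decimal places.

a_1 = (3, -4, 0, -1); ‖a_1‖ = 5.0990, so q_1 = (0.5883, -0.7845, 0.0000, -0.1961).
q_1·a_2 = 0.5883·1 + (-0.7845)·(-4) + 0.0000·3 + (-0.1961)·(-2) = 4.1184.
u_2 = a_2 − 4.1184·q_1 = (-1.4231, -0.7692, 3.0000, -1.1923).

u_2 = (-1.4231, -0.7692, 3.0000, -1.1923)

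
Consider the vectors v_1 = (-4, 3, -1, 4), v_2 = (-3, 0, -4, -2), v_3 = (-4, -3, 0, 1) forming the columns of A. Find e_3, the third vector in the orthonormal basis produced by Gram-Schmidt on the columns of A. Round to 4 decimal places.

e_1 = v_1/‖v_1‖ = (-4, 3, -1, 4)/6.4807 = (-0.6172, 0.4629, -0.1543, 0.6172).
r_{12} = e_1·v_2 = 1.2344.
u_2 = v_2 − 1.2344·e_1 = (-2.2381, -0.5714, -3.8095, -2.7619).
‖u_2‖ = 5.2418, so e_2 = (-0.4270, -0.1090, -0.7268, -0.5269).
r_{13} = e_1·v_3 = 1.6973; r_{23} = e_2·v_3 = 1.5080.
u_3 = v_3 − 1.6973·e_1 − 1.5080·e_2 = (-2.3085, -3.6213, 1.3579, 0.7470).
‖u_3‖ = 4.5656, so e_3 = (-0.5056, -0.7932, 0.2974, 0.1636).

e_3 = (-0.5056, -0.7932, 0.2974, 0.1636)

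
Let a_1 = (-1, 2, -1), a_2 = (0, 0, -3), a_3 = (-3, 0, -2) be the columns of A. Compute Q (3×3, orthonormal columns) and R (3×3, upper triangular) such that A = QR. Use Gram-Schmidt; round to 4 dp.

a_1 = (-1, 2, -1); ‖a_1‖ = 2.4495, so e_1 = (-0.4082, 0.8165, -0.4082).
e_1·a_2 = (-0.4082)·0 + 0.8165·0 + (-0.4082)·(-3) = 1.2247.
u_2 = a_2 − 1.2247·e_1 = (0.5000, -1.0000, -2.5000).
‖u_2‖ = 2.7386, so e_2 = (0.1826, -0.3651, -0.9129).
e_1·a_3 = (-0.4082)·(-3) + 0.8165·0 + (-0.4082)·(-2) = 2.0412; e_2·a_3 = 0.1826·(-3) + (-0.3651)·0 + (-0.9129)·(-2) = 1.2780.
u_3 = a_3 − 2.0412·e_1 − 1.2780·e_2 = (-2.4000, -1.2000, 0.0000).
‖u_3‖ = 2.6833, so e_3 = (-0.8944, -0.4472, 0.0000).

Q = [[-0.4082, 0.1826, -0.8944], [0.8165, -0.3651, -0.4472], [-0.4082, -0.9129, 0.0000]], R = [[2.4495, 1.2247, 2.0412], [0.0000, 2.7386, 1.2780], [0.0000, 0.0000, 2.6833]]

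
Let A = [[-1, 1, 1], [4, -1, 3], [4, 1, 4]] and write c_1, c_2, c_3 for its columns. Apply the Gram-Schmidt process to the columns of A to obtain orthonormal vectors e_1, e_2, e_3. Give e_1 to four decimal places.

e_1 = (-0.1741, 0.6963, 0.6963)

c_1 = (-1, 4, 4); ‖c_1‖ = 5.7446, so e_1 = (-0.1741, 0.6963, 0.6963).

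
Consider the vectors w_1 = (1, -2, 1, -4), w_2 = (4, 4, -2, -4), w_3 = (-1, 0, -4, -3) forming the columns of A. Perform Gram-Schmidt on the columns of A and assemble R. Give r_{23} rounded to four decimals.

w_1 = (1, -2, 1, -4); ‖w_1‖ = 4.6904, so q_1 = (0.2132, -0.4264, 0.2132, -0.8528).
q_1·w_2 = 0.2132·4 + (-0.4264)·4 + 0.2132·(-2) + (-0.8528)·(-4) = 2.1320.
u_2 = w_2 − 2.1320·q_1 = (3.5455, 4.9091, -2.4545, -2.1818).
‖u_2‖ = 6.8887, so q_2 = (0.5147, 0.7126, -0.3563, -0.3167).
r_{23} = q_2·w_3 = 1.8607.

r_{23} = 1.8607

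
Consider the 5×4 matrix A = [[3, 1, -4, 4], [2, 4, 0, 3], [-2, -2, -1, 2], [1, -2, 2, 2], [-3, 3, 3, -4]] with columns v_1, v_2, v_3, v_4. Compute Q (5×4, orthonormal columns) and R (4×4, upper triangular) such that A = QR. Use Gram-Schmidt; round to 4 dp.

v_1 = (3, 2, -2, 1, -3); ‖v_1‖ = 5.1962, so q_1 = (0.5774, 0.3849, -0.3849, 0.1925, -0.5774).
q_1·v_2 = 0.5774·1 + 0.3849·4 + (-0.3849)·(-2) + 0.1925·(-2) + (-0.5774)·3 = 0.7698.
u_2 = v_2 − 0.7698·q_1 = (0.5556, 3.7037, -1.7037, -2.1481, 3.4444).
‖u_2‖ = 5.7799, so q_2 = (0.0961, 0.6408, -0.2948, -0.3717, 0.5959).
q_1·v_3 = 0.5774·(-4) + 0.3849·0 + (-0.3849)·(-1) + 0.1925·2 + (-0.5774)·3 = -3.2717; q_2·v_3 = 0.0961·(-4) + 0.6408·0 + (-0.2948)·(-1) + (-0.3717)·2 + 0.5959·3 = 0.9548.
u_3 = v_3 + 3.2717·q_1 − 0.9548·q_2 = (-2.2029, 0.6475, -1.9778, 2.9845, 0.5421).
‖u_3‖ = 4.2877, so q_3 = (-0.5138, 0.1510, -0.4613, 0.6960, 0.1264).
q_1·v_4 = 0.5774·4 + 0.3849·3 + (-0.3849)·2 + 0.1925·2 + (-0.5774)·(-4) = 5.3886; q_2·v_4 = 0.0961·4 + 0.6408·3 + (-0.2948)·2 + (-0.3717)·2 + 0.5959·(-4) = -1.4097; q_3·v_4 = (-0.5138)·4 + 0.1510·3 + (-0.4613)·2 + 0.6960·2 + 0.1264·(-4) = -1.6383.
u_4 = v_4 − 5.3886·q_1 + 1.4097·q_2 + 1.6383·q_3 = (0.1827, 2.0766, 2.9029, 1.5793, 0.1584).
‖u_4‖ = 3.9105, so q_4 = (0.0467, 0.5310, 0.7423, 0.4039, 0.0405).

Q = [[0.5774, 0.0961, -0.5138, 0.0467], [0.3849, 0.6408, 0.1510, 0.5310], [-0.3849, -0.2948, -0.4613, 0.7423], [0.1925, -0.3717, 0.6960, 0.4039], [-0.5774, 0.5959, 0.1264, 0.0405]], R = [[5.1962, 0.7698, -3.2717, 5.3886], [0.0000, 5.7799, 0.9548, -1.4097], [0.0000, 0.0000, 4.2877, -1.6383], [0.0000, 0.0000, 0.0000, 3.9105]]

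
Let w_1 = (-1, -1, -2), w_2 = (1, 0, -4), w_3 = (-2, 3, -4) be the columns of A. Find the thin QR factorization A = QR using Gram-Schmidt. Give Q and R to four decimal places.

Q = [[-0.4082, 0.7290, -0.5494], [-0.4082, 0.3925, 0.8242], [-0.8165, -0.5608, -0.1374]], R = [[2.4495, 2.8577, 2.8577], [0.0000, 2.9721, 1.9627], [0.0000, 0.0000, 4.1208]]

w_1 = (-1, -1, -2); ‖w_1‖ = 2.4495, so q_1 = (-0.4082, -0.4082, -0.8165).
q_1·w_2 = (-0.4082)·1 + (-0.4082)·0 + (-0.8165)·(-4) = 2.8577.
u_2 = w_2 − 2.8577·q_1 = (2.1667, 1.1667, -1.6667).
‖u_2‖ = 2.9721, so q_2 = (0.7290, 0.3925, -0.5608).
q_1·w_3 = (-0.4082)·(-2) + (-0.4082)·3 + (-0.8165)·(-4) = 2.8577; q_2·w_3 = 0.7290·(-2) + 0.3925·3 + (-0.5608)·(-4) = 1.9627.
u_3 = w_3 − 2.8577·q_1 − 1.9627·q_2 = (-2.2642, 3.3962, -0.5660).
‖u_3‖ = 4.1208, so q_3 = (-0.5494, 0.8242, -0.1374).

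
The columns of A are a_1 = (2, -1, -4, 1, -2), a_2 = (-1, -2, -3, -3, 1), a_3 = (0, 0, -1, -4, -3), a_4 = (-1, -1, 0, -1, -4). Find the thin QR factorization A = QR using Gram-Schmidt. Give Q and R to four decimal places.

a_1 = (2, -1, -4, 1, -2); ‖a_1‖ = 5.0990, so e_1 = (0.3922, -0.1961, -0.7845, 0.1961, -0.3922).
e_1·a_2 = 0.3922·(-1) + (-0.1961)·(-2) + (-0.7845)·(-3) + 0.1961·(-3) + (-0.3922)·1 = 1.3728.
u_2 = a_2 − 1.3728·e_1 = (-1.5385, -1.7308, -1.9231, -3.2692, 1.5385).
‖u_2‖ = 4.7027, so e_2 = (-0.3271, -0.3680, -0.4089, -0.6952, 0.3271).
e_1·a_3 = 0.3922·0 + (-0.1961)·0 + (-0.7845)·(-1) + 0.1961·(-4) + (-0.3922)·(-3) = 1.1767; e_2·a_3 = (-0.3271)·0 + (-0.3680)·0 + (-0.4089)·(-1) + (-0.6952)·(-4) + 0.3271·(-3) = 2.2082.
u_3 = a_3 − 1.1767·e_1 − 2.2082·e_2 = (0.2609, 1.0435, 0.8261, -2.6957, -3.2609).
‖u_3‖ = 4.4429, so e_3 = (0.0587, 0.2349, 0.1859, -0.6067, -0.7340).
e_1·a_4 = 0.3922·(-1) + (-0.1961)·(-1) + (-0.7845)·0 + 0.1961·(-1) + (-0.3922)·(-4) = 1.1767; e_2·a_4 = (-0.3271)·(-1) + (-0.3680)·(-1) + (-0.4089)·0 + (-0.6952)·(-1) + 0.3271·(-4) = 0.0818; e_3·a_4 = 0.0587·(-1) + 0.2349·(-1) + 0.1859·0 + (-0.6067)·(-1) + (-0.7340)·(-4) = 3.2490.
u_4 = a_4 − 1.1767·e_1 − 0.0818·e_2 − 3.2490·e_3 = (-1.6256, -1.5022, 0.3524, 0.7974, -1.1806).
‖u_4‖ = 2.6557, so e_4 = (-0.6121, -0.5656, 0.1327, 0.3002, -0.4446).

Q = [[0.3922, -0.3271, 0.0587, -0.6121], [-0.1961, -0.3680, 0.2349, -0.5656], [-0.7845, -0.4089, 0.1859, 0.1327], [0.1961, -0.6952, -0.6067, 0.3002], [-0.3922, 0.3271, -0.7340, -0.4446]], R = [[5.0990, 1.3728, 1.1767, 1.1767], [0.0000, 4.7027, 2.2082, 0.0818], [0.0000, 0.0000, 4.4429, 3.2490], [0.0000, 0.0000, 0.0000, 2.6557]]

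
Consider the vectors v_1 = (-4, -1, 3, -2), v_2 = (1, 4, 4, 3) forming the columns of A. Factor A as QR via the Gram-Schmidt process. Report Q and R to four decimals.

e_1 = v_1/‖v_1‖ = (-4, -1, 3, -2)/5.4772 = (-0.7303, -0.1826, 0.5477, -0.3651).
r_{12} = e_1·v_2 = -0.3651.
u_2 = v_2 + 0.3651·e_1 = (0.7333, 3.9333, 4.2000, 2.8667).
‖u_2‖ = 6.4704, so e_2 = (0.1133, 0.6079, 0.6491, 0.4430).

Q = [[-0.7303, 0.1133], [-0.1826, 0.6079], [0.5477, 0.6491], [-0.3651, 0.4430]], R = [[5.4772, -0.3651], [0.0000, 6.4704]]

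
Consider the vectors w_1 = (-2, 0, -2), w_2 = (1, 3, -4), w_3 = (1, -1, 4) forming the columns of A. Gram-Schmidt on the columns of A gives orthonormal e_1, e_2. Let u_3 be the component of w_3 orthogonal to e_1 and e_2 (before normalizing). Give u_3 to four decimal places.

u_3 = (-0.2791, 0.4651, 0.2791)

w_1 = (-2, 0, -2); ‖w_1‖ = 2.8284, so e_1 = (-0.7071, 0.0000, -0.7071).
e_1·w_2 = (-0.7071)·1 + 0.0000·3 + (-0.7071)·(-4) = 2.1213.
u_2 = w_2 − 2.1213·e_1 = (2.5000, 3.0000, -2.5000).
‖u_2‖ = 4.6368, so e_2 = (0.5392, 0.6470, -0.5392).
e_1·w_3 = (-0.7071)·1 + 0.0000·(-1) + (-0.7071)·4 = -3.5355; e_2·w_3 = 0.5392·1 + 0.6470·(-1) + (-0.5392)·4 = -2.2645.
u_3 = w_3 + 3.5355·e_1 + 2.2645·e_2 = (-0.2791, 0.4651, 0.2791).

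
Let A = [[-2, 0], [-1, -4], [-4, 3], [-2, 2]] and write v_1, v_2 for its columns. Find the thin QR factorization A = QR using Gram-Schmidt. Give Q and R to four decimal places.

q_1 = v_1/‖v_1‖ = (-2, -1, -4, -2)/5.0000 = (-0.4000, -0.2000, -0.8000, -0.4000).
r_{12} = q_1·v_2 = -2.4000.
u_2 = v_2 + 2.4000·q_1 = (-0.9600, -4.4800, 1.0800, 1.0400).
‖u_2‖ = 4.8208, so q_2 = (-0.1991, -0.9293, 0.2240, 0.2157).

Q = [[-0.4000, -0.1991], [-0.2000, -0.9293], [-0.8000, 0.2240], [-0.4000, 0.2157]], R = [[5.0000, -2.4000], [0.0000, 4.8208]]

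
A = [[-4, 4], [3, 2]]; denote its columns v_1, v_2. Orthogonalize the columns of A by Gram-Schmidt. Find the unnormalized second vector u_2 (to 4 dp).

v_1 = (-4, 3); ‖v_1‖ = 5.0000, so e_1 = (-0.8000, 0.6000).
e_1·v_2 = (-0.8000)·4 + 0.6000·2 = -2.0000.
u_2 = v_2 + 2.0000·e_1 = (2.4000, 3.2000).

u_2 = (2.4000, 3.2000)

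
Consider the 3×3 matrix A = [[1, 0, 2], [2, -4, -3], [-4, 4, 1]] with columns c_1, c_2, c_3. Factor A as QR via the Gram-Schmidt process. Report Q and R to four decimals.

c_1 = (1, 2, -4); ‖c_1‖ = 4.5826, so e_1 = (0.2182, 0.4364, -0.8729).
e_1·c_2 = 0.2182·0 + 0.4364·(-4) + (-0.8729)·4 = -5.2372.
u_2 = c_2 + 5.2372·e_1 = (1.1429, -1.7143, -0.5714).
‖u_2‖ = 2.1381, so e_2 = (0.5345, -0.8018, -0.2673).
e_1·c_3 = 0.2182·2 + 0.4364·(-3) + (-0.8729)·1 = -1.7457; e_2·c_3 = 0.5345·2 + (-0.8018)·(-3) + (-0.2673)·1 = 3.2071.
u_3 = c_3 + 1.7457·e_1 − 3.2071·e_2 = (0.6667, 0.3333, 0.3333).
‖u_3‖ = 0.8165, so e_3 = (0.8165, 0.4082, 0.4082).

Q = [[0.2182, 0.5345, 0.8165], [0.4364, -0.8018, 0.4082], [-0.8729, -0.2673, 0.4082]], R = [[4.5826, -5.2372, -1.7457], [0.0000, 2.1381, 3.2071], [0.0000, 0.0000, 0.8165]]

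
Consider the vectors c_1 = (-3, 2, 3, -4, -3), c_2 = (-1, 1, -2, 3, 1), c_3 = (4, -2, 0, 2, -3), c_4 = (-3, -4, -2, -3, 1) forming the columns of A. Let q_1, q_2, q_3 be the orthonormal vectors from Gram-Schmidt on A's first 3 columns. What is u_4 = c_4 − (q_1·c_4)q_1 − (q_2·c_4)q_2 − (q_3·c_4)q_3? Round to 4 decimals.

u_4 = (-2.4577, -3.6373, -2.4569, -0.7861, -1.3761)

c_1 = (-3, 2, 3, -4, -3); ‖c_1‖ = 6.8557, so q_1 = (-0.4376, 0.2917, 0.4376, -0.5835, -0.4376).
q_1·c_2 = (-0.4376)·(-1) + 0.2917·1 + 0.4376·(-2) + (-0.5835)·3 + (-0.4376)·1 = -2.3338.
u_2 = c_2 + 2.3338·q_1 = (-2.0213, 1.6809, -0.9787, 1.6383, -0.0213).
‖u_2‖ = 3.2486, so q_2 = (-0.6222, 0.5174, -0.3013, 0.5043, -0.0065).
q_1·c_3 = (-0.4376)·4 + 0.2917·(-2) + 0.4376·0 + (-0.5835)·2 + (-0.4376)·(-3) = -2.1880; q_2·c_3 = (-0.6222)·4 + 0.5174·(-2) + (-0.3013)·0 + 0.5043·2 + (-0.0065)·(-3) = -2.4954.
u_3 = c_3 + 2.1880·q_1 + 2.4954·q_2 = (1.4899, -0.0706, 0.2056, 1.9819, -3.9738).
‖u_3‖ = 4.6889, so q_3 = (0.3178, -0.0150, 0.0439, 0.4227, -0.8475).
q_1·c_4 = (-0.4376)·(-3) + 0.2917·(-4) + 0.4376·(-2) + (-0.5835)·(-3) + (-0.4376)·1 = 0.5835; q_2·c_4 = (-0.6222)·(-3) + 0.5174·(-4) + (-0.3013)·(-2) + 0.5043·(-3) + (-0.0065)·1 = -1.1200; q_3·c_4 = 0.3178·(-3) + (-0.0150)·(-4) + 0.0439·(-2) + 0.4227·(-3) + (-0.8475)·1 = -3.0963.
u_4 = c_4 − 0.5835·q_1 + 1.1200·q_2 + 3.0963·q_3 = (-2.4577, -3.6373, -2.4569, -0.7861, -1.3761).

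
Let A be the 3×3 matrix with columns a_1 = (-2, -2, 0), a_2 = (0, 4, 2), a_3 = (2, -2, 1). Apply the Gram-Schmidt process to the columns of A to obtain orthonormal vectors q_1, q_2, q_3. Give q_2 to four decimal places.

q_2 = (-0.5774, 0.5774, 0.5774)

q_1 = a_1/‖a_1‖ = (-2, -2, 0)/2.8284 = (-0.7071, -0.7071, 0.0000).
r_{12} = q_1·a_2 = -2.8284.
u_2 = a_2 + 2.8284·q_1 = (-2.0000, 2.0000, 2.0000).
‖u_2‖ = 3.4641, so q_2 = (-0.5774, 0.5774, 0.5774).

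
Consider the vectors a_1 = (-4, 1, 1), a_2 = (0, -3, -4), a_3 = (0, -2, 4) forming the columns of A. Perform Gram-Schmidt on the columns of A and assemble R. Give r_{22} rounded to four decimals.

a_1 = (-4, 1, 1); ‖a_1‖ = 4.2426, so q_1 = (-0.9428, 0.2357, 0.2357).
q_1·a_2 = (-0.9428)·0 + 0.2357·(-3) + 0.2357·(-4) = -1.6499.
u_2 = a_2 + 1.6499·q_1 = (-1.5556, -2.6111, -3.6111).
r_{22} = ‖u_2‖ = 4.7199.

r_{22} = 4.7199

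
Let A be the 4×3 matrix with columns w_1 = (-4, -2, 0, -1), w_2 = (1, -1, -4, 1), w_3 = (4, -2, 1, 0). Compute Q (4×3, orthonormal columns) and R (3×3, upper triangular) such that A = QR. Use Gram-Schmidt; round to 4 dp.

Q = [[-0.8729, 0.0994, 0.4542], [-0.4364, -0.2983, -0.8306], [0.0000, -0.9282, 0.2823], [-0.2182, 0.1989, -0.1555]], R = [[4.5826, -0.6547, -2.6186], [0.0000, 4.3095, 0.0663], [0.0000, 0.0000, 3.7601]]

w_1 = (-4, -2, 0, -1); ‖w_1‖ = 4.5826, so q_1 = (-0.8729, -0.4364, 0.0000, -0.2182).
q_1·w_2 = (-0.8729)·1 + (-0.4364)·(-1) + 0.0000·(-4) + (-0.2182)·1 = -0.6547.
u_2 = w_2 + 0.6547·q_1 = (0.4286, -1.2857, -4.0000, 0.8571).
‖u_2‖ = 4.3095, so q_2 = (0.0994, -0.2983, -0.9282, 0.1989).
q_1·w_3 = (-0.8729)·4 + (-0.4364)·(-2) + 0.0000·1 + (-0.2182)·0 = -2.6186; q_2·w_3 = 0.0994·4 + (-0.2983)·(-2) + (-0.9282)·1 + 0.1989·0 = 0.0663.
u_3 = w_3 + 2.6186·q_1 − 0.0663·q_2 = (1.7077, -3.1231, 1.0615, -0.5846).
‖u_3‖ = 3.7601, so q_3 = (0.4542, -0.8306, 0.2823, -0.1555).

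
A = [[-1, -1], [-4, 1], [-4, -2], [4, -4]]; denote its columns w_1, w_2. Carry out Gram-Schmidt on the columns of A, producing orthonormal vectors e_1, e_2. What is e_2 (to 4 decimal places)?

e_1 = w_1/‖w_1‖ = (-1, -4, -4, 4)/7.0000 = (-0.1429, -0.5714, -0.5714, 0.5714).
r_{12} = e_1·w_2 = -1.5714.
u_2 = w_2 + 1.5714·e_1 = (-1.2245, 0.1020, -2.8980, -3.1020).
‖u_2‖ = 4.4193, so e_2 = (-0.2771, 0.0231, -0.6557, -0.7019).

e_2 = (-0.2771, 0.0231, -0.6557, -0.7019)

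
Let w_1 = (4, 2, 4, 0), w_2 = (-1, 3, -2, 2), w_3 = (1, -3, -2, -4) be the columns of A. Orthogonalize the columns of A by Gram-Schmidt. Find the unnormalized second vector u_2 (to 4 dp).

u_2 = (-0.3333, 3.3333, -1.3333, 2.0000)

w_1 = (4, 2, 4, 0); ‖w_1‖ = 6.0000, so e_1 = (0.6667, 0.3333, 0.6667, 0.0000).
e_1·w_2 = 0.6667·(-1) + 0.3333·3 + 0.6667·(-2) + 0.0000·2 = -1.0000.
u_2 = w_2 + 1.0000·e_1 = (-0.3333, 3.3333, -1.3333, 2.0000).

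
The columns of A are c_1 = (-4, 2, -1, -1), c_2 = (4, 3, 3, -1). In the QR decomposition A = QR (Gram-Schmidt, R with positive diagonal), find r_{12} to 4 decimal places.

r_{12} = -2.5584

c_1 = (-4, 2, -1, -1); ‖c_1‖ = 4.6904, so e_1 = (-0.8528, 0.4264, -0.2132, -0.2132).
r_{12} = e_1·c_2 = -2.5584.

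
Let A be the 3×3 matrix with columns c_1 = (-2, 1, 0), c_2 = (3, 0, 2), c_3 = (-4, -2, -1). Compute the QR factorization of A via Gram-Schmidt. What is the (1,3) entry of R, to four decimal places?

e_1 = c_1/‖c_1‖ = (-2, 1, 0)/2.2361 = (-0.8944, 0.4472, 0.0000).
r_{13} = e_1·c_3 = 2.6833.

r_{13} = 2.6833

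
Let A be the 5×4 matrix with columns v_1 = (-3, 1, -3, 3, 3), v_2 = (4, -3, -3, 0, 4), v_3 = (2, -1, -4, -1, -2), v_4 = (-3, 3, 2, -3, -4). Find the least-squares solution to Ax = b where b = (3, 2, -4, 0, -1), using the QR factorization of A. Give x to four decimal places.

v_1 = (-3, 1, -3, 3, 3); ‖v_1‖ = 6.0828, so e_1 = (-0.4932, 0.1644, -0.4932, 0.4932, 0.4932).
e_1·v_2 = (-0.4932)·4 + 0.1644·(-3) + (-0.4932)·(-3) + 0.4932·0 + 0.4932·4 = 0.9864.
u_2 = v_2 − 0.9864·e_1 = (4.4865, -3.1622, -2.5135, -0.4865, 3.5135).
‖u_2‖ = 7.0019, so e_2 = (0.6407, -0.4516, -0.3590, -0.0695, 0.5018).
e_1·v_3 = (-0.4932)·2 + 0.1644·(-1) + (-0.4932)·(-4) + 0.4932·(-1) + 0.4932·(-2) = -0.6576; e_2·v_3 = 0.6407·2 + (-0.4516)·(-1) + (-0.3590)·(-4) + (-0.0695)·(-1) + 0.5018·(-2) = 2.2349.
u_3 = v_3 + 0.6576·e_1 − 2.2349·e_2 = (0.2437, 0.1174, -3.5221, -0.5204, -2.7971).
‖u_3‖ = 4.5357, so e_3 = (0.0537, 0.0259, -0.7765, -0.1147, -0.6167).
e_1·v_4 = (-0.4932)·(-3) + 0.1644·3 + (-0.4932)·2 + 0.4932·(-3) + 0.4932·(-4) = -2.4660; e_2·v_4 = 0.6407·(-3) + (-0.4516)·3 + (-0.3590)·2 + (-0.0695)·(-3) + 0.5018·(-4) = -5.7938; e_3·v_4 = 0.0537·(-3) + 0.0259·3 + (-0.7765)·2 + (-0.1147)·(-3) + (-0.6167)·(-4) = 1.1744.
u_4 = v_4 + 2.4660·e_1 + 5.7938·e_2 − 1.1744·e_3 = (-0.5669, 0.7585, -0.3841, -2.0516, 0.8477).
‖u_4‖ = 2.4437, so e_4 = (-0.2320, 0.3104, -0.1572, -0.8395, 0.3469).
Qᵀb = (0.3288, 1.9531, 3.9357, 0.2065).
Back-substitute: x_4 = 0.2065/2.4437 = 0.0845.
x_3 = (3.9357 − 1.1744·0.0845)/4.5357 = 0.8458.
x_2 = (1.9531 − 2.2349·0.8458 + 5.7938·0.0845)/7.0019 = 0.0789.
x_1 = (0.3288 − 0.9864·0.0789 + 0.6576·0.8458 + 2.4660·0.0845)/6.0828 = 0.1670.

x = (0.1670, 0.0789, 0.8458, 0.0845)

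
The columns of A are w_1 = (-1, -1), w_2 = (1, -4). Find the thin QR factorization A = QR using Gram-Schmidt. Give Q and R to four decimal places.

e_1 = w_1/‖w_1‖ = (-1, -1)/1.4142 = (-0.7071, -0.7071).
r_{12} = e_1·w_2 = 2.1213.
u_2 = w_2 − 2.1213·e_1 = (2.5000, -2.5000).
‖u_2‖ = 3.5355, so e_2 = (0.7071, -0.7071).

Q = [[-0.7071, 0.7071], [-0.7071, -0.7071]], R = [[1.4142, 2.1213], [0.0000, 3.5355]]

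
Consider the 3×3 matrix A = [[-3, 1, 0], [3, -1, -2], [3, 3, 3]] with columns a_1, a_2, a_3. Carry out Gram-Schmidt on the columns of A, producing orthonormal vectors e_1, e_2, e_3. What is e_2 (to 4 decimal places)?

e_2 = (0.4082, -0.4082, 0.8165)

a_1 = (-3, 3, 3); ‖a_1‖ = 5.1962, so e_1 = (-0.5774, 0.5774, 0.5774).
e_1·a_2 = (-0.5774)·1 + 0.5774·(-1) + 0.5774·3 = 0.5774.
u_2 = a_2 − 0.5774·e_1 = (1.3333, -1.3333, 2.6667).
‖u_2‖ = 3.2660, so e_2 = (0.4082, -0.4082, 0.8165).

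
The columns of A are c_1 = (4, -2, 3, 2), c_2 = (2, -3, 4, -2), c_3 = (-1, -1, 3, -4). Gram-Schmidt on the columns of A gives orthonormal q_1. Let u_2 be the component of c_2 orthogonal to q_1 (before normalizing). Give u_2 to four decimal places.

q_1 = c_1/‖c_1‖ = (4, -2, 3, 2)/5.7446 = (0.6963, -0.3482, 0.5222, 0.3482).
r_{12} = q_1·c_2 = 3.8297.
u_2 = c_2 − 3.8297·q_1 = (-0.6667, -1.6667, 2.0000, -3.3333).

u_2 = (-0.6667, -1.6667, 2.0000, -3.3333)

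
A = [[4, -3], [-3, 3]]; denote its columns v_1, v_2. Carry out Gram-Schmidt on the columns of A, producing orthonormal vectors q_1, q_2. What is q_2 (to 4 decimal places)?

v_1 = (4, -3); ‖v_1‖ = 5.0000, so q_1 = (0.8000, -0.6000).
q_1·v_2 = 0.8000·(-3) + (-0.6000)·3 = -4.2000.
u_2 = v_2 + 4.2000·q_1 = (0.3600, 0.4800).
‖u_2‖ = 0.6000, so q_2 = (0.6000, 0.8000).

q_2 = (0.6000, 0.8000)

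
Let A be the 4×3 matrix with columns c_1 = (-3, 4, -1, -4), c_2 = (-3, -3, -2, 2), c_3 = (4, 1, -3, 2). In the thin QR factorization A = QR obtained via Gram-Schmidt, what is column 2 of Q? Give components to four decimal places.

q_2 = (-0.7425, -0.4368, -0.4513, 0.2329)

c_1 = (-3, 4, -1, -4); ‖c_1‖ = 6.4807, so q_1 = (-0.4629, 0.6172, -0.1543, -0.6172).
q_1·c_2 = (-0.4629)·(-3) + 0.6172·(-3) + (-0.1543)·(-2) + (-0.6172)·2 = -1.3887.
u_2 = c_2 + 1.3887·q_1 = (-3.6429, -2.1429, -2.2143, 1.1429).
‖u_2‖ = 4.9063, so q_2 = (-0.7425, -0.4368, -0.4513, 0.2329).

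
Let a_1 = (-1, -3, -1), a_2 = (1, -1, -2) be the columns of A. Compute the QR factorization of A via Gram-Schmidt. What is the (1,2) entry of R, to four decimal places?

a_1 = (-1, -3, -1); ‖a_1‖ = 3.3166, so q_1 = (-0.3015, -0.9045, -0.3015).
r_{12} = q_1·a_2 = 1.2060.

r_{12} = 1.2060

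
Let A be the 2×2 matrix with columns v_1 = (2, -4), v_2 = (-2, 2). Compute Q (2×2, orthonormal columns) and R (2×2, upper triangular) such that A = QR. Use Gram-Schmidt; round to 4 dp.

Q = [[0.4472, -0.8944], [-0.8944, -0.4472]], R = [[4.4721, -2.6833], [0.0000, 0.8944]]

v_1 = (2, -4); ‖v_1‖ = 4.4721, so e_1 = (0.4472, -0.8944).
e_1·v_2 = 0.4472·(-2) + (-0.8944)·2 = -2.6833.
u_2 = v_2 + 2.6833·e_1 = (-0.8000, -0.4000).
‖u_2‖ = 0.8944, so e_2 = (-0.8944, -0.4472).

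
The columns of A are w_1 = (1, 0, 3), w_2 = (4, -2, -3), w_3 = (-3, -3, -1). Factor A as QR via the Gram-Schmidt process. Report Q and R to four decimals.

Q = [[0.3162, 0.8742, -0.3686], [0.0000, -0.3885, -0.9214], [0.9487, -0.2914, 0.1229]], R = [[3.1623, -1.5811, -1.8974], [0.0000, 5.1478, -1.1655], [0.0000, 0.0000, 3.7472]]

e_1 = w_1/‖w_1‖ = (1, 0, 3)/3.1623 = (0.3162, 0.0000, 0.9487).
r_{12} = e_1·w_2 = -1.5811.
u_2 = w_2 + 1.5811·e_1 = (4.5000, -2.0000, -1.5000).
‖u_2‖ = 5.1478, so e_2 = (0.8742, -0.3885, -0.2914).
r_{13} = e_1·w_3 = -1.8974; r_{23} = e_2·w_3 = -1.1655.
u_3 = w_3 + 1.8974·e_1 + 1.1655·e_2 = (-1.3811, -3.4528, 0.4604).
‖u_3‖ = 3.7472, so e_3 = (-0.3686, -0.9214, 0.1229).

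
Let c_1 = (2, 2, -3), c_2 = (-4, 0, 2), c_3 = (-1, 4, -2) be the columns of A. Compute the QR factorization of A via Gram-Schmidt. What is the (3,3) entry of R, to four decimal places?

r_{33} = 1.0000

c_1 = (2, 2, -3); ‖c_1‖ = 4.1231, so q_1 = (0.4851, 0.4851, -0.7276).
q_1·c_2 = 0.4851·(-4) + 0.4851·0 + (-0.7276)·2 = -3.3955.
u_2 = c_2 + 3.3955·q_1 = (-2.3529, 1.6471, -0.4706).
‖u_2‖ = 2.9104, so q_2 = (-0.8085, 0.5659, -0.1617).
q_1·c_3 = 0.4851·(-1) + 0.4851·4 + (-0.7276)·(-2) = 2.9104; q_2·c_3 = (-0.8085)·(-1) + 0.5659·4 + (-0.1617)·(-2) = 3.3955.
u_3 = c_3 − 2.9104·q_1 − 3.3955·q_2 = (0.3333, 0.6667, 0.6667).
r_{33} = ‖u_3‖ = 1.0000.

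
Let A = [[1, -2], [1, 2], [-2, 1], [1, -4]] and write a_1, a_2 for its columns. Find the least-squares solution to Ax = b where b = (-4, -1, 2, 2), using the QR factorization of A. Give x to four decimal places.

a_1 = (1, 1, -2, 1); ‖a_1‖ = 2.6458, so e_1 = (0.3780, 0.3780, -0.7559, 0.3780).
e_1·a_2 = 0.3780·(-2) + 0.3780·2 + (-0.7559)·1 + 0.3780·(-4) = -2.2678.
u_2 = a_2 + 2.2678·e_1 = (-1.1429, 2.8571, -0.7143, -3.1429).
‖u_2‖ = 4.4561, so e_2 = (-0.2565, 0.6412, -0.1603, -0.7053).
Qᵀb = (-2.6458, -1.3465).
Back-substitute: x_2 = -1.3465/4.4561 = -0.3022.
x_1 = (-2.6458 + 2.2678·(-0.3022))/2.6458 = -1.2590.

x = (-1.2590, -0.3022)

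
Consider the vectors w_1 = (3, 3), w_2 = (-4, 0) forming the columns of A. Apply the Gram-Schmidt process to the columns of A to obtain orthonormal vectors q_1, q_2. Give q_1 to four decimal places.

w_1 = (3, 3); ‖w_1‖ = 4.2426, so q_1 = (0.7071, 0.7071).

q_1 = (0.7071, 0.7071)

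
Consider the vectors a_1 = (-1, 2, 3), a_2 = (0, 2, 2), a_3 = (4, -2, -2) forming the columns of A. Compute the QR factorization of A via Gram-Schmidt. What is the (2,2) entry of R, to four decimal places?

q_1 = a_1/‖a_1‖ = (-1, 2, 3)/3.7417 = (-0.2673, 0.5345, 0.8018).
r_{12} = q_1·a_2 = 2.6726.
u_2 = a_2 − 2.6726·q_1 = (0.7143, 0.5714, -0.1429).
r_{22} = ‖u_2‖ = 0.9258.

r_{22} = 0.9258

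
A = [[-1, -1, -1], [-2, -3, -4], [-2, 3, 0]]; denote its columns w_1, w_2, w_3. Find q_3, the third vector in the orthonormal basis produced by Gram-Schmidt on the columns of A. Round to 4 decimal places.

q_1 = w_1/‖w_1‖ = (-1, -2, -2)/3.0000 = (-0.3333, -0.6667, -0.6667).
r_{12} = q_1·w_2 = 0.3333.
u_2 = w_2 − 0.3333·q_1 = (-0.8889, -2.7778, 3.2222).
‖u_2‖ = 4.3461, so q_2 = (-0.2045, -0.6391, 0.7414).
r_{13} = q_1·w_3 = 3.0000; r_{23} = q_2·w_3 = 2.7611.
u_3 = w_3 − 3.0000·q_1 − 2.7611·q_2 = (0.5647, -0.2353, -0.0471).
‖u_3‖ = 0.6136, so q_3 = (0.9204, -0.3835, -0.0767).

q_3 = (0.9204, -0.3835, -0.0767)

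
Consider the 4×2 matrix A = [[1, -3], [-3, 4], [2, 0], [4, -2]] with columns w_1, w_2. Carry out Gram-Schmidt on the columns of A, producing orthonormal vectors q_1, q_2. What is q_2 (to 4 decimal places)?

q_2 = (-0.6624, 0.5042, 0.4548, 0.3164)

w_1 = (1, -3, 2, 4); ‖w_1‖ = 5.4772, so q_1 = (0.1826, -0.5477, 0.3651, 0.7303).
q_1·w_2 = 0.1826·(-3) + (-0.5477)·4 + 0.3651·0 + 0.7303·(-2) = -4.1992.
u_2 = w_2 + 4.1992·q_1 = (-2.2333, 1.7000, 1.5333, 1.0667).
‖u_2‖ = 3.3714, so q_2 = (-0.6624, 0.5042, 0.4548, 0.3164).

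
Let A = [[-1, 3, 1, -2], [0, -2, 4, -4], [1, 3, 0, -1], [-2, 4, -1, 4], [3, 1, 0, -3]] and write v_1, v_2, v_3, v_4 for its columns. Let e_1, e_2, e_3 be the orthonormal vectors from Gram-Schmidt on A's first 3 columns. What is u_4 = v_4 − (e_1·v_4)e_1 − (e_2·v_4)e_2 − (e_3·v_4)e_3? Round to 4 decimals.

v_1 = (-1, 0, 1, -2, 3); ‖v_1‖ = 3.8730, so e_1 = (-0.2582, 0.0000, 0.2582, -0.5164, 0.7746).
e_1·v_2 = (-0.2582)·3 + 0.0000·(-2) + 0.2582·3 + (-0.5164)·4 + 0.7746·1 = -1.2910.
u_2 = v_2 + 1.2910·e_1 = (2.6667, -2.0000, 3.3333, 3.3333, 2.0000).
‖u_2‖ = 6.1101, so e_2 = (0.4364, -0.3273, 0.5455, 0.5455, 0.3273).
e_1·v_3 = (-0.2582)·1 + 0.0000·4 + 0.2582·0 + (-0.5164)·(-1) + 0.7746·0 = 0.2582; e_2·v_3 = 0.4364·1 + (-0.3273)·4 + 0.5455·0 + 0.5455·(-1) + 0.3273·0 = -1.4184.
u_3 = v_3 − 0.2582·e_1 + 1.4184·e_2 = (1.6857, 3.5357, 0.7071, -0.0929, 0.2643).
‖u_3‖ = 3.9902, so e_3 = (0.4225, 0.8861, 0.1772, -0.0233, 0.0662).
e_1·v_4 = (-0.2582)·(-2) + 0.0000·(-4) + 0.2582·(-1) + (-0.5164)·4 + 0.7746·(-3) = -4.1312; e_2·v_4 = 0.4364·(-2) + (-0.3273)·(-4) + 0.5455·(-1) + 0.5455·4 + 0.3273·(-3) = 1.0911; e_3·v_4 = 0.4225·(-2) + 0.8861·(-4) + 0.1772·(-1) + (-0.0233)·4 + 0.0662·(-3) = -4.8584.
u_4 = v_4 + 4.1312·e_1 − 1.0911·e_2 + 4.8584·e_3 = (-1.4904, 0.6622, 0.3324, 1.1584, 0.1646).

u_4 = (-1.4904, 0.6622, 0.3324, 1.1584, 0.1646)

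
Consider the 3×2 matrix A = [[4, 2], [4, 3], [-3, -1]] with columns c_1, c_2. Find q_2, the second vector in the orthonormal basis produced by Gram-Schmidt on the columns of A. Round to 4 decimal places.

c_1 = (4, 4, -3); ‖c_1‖ = 6.4031, so q_1 = (0.6247, 0.6247, -0.4685).
q_1·c_2 = 0.6247·2 + 0.6247·3 + (-0.4685)·(-1) = 3.5920.
u_2 = c_2 − 3.5920·q_1 = (-0.2439, 0.7561, 0.6829).
‖u_2‖ = 1.0476, so q_2 = (-0.2328, 0.7217, 0.6519).

q_2 = (-0.2328, 0.7217, 0.6519)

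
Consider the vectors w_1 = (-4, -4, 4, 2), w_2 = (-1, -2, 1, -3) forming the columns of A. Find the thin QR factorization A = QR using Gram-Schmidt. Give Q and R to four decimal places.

q_1 = w_1/‖w_1‖ = (-4, -4, 4, 2)/7.2111 = (-0.5547, -0.5547, 0.5547, 0.2774).
r_{12} = q_1·w_2 = 1.3868.
u_2 = w_2 − 1.3868·q_1 = (-0.2308, -1.2308, 0.2308, -3.3846).
‖u_2‖ = 3.6162, so q_2 = (-0.0638, -0.3403, 0.0638, -0.9360).

Q = [[-0.5547, -0.0638], [-0.5547, -0.3403], [0.5547, 0.0638], [0.2774, -0.9360]], R = [[7.2111, 1.3868], [0.0000, 3.6162]]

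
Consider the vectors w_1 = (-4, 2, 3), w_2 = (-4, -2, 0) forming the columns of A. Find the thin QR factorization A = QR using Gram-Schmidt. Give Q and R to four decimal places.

Q = [[-0.7428, -0.6047], [0.3714, -0.7292], [0.5571, -0.3202]], R = [[5.3852, 2.2283], [0.0000, 3.8774]]

w_1 = (-4, 2, 3); ‖w_1‖ = 5.3852, so e_1 = (-0.7428, 0.3714, 0.5571).
e_1·w_2 = (-0.7428)·(-4) + 0.3714·(-2) + 0.5571·0 = 2.2283.
u_2 = w_2 − 2.2283·e_1 = (-2.3448, -2.8276, -1.2414).
‖u_2‖ = 3.8774, so e_2 = (-0.6047, -0.7292, -0.3202).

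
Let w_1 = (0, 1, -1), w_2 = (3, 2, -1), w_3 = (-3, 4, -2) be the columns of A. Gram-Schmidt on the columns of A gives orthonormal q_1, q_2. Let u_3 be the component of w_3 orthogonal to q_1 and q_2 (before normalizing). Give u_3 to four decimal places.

u_3 = (-0.4737, 1.4211, 1.4211)

q_1 = w_1/‖w_1‖ = (0, 1, -1)/1.4142 = (0.0000, 0.7071, -0.7071).
r_{12} = q_1·w_2 = 2.1213.
u_2 = w_2 − 2.1213·q_1 = (3.0000, 0.5000, 0.5000).
‖u_2‖ = 3.0822, so q_2 = (0.9733, 0.1622, 0.1622).
r_{13} = q_1·w_3 = 4.2426; r_{23} = q_2·w_3 = -2.5955.
u_3 = w_3 − 4.2426·q_1 + 2.5955·q_2 = (-0.4737, 1.4211, 1.4211).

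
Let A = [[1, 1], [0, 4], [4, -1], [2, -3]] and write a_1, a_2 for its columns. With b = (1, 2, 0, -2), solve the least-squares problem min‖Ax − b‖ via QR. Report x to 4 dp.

x = (0.1111, 0.5926)

a_1 = (1, 0, 4, 2); ‖a_1‖ = 4.5826, so q_1 = (0.2182, 0.0000, 0.8729, 0.4364).
q_1·a_2 = 0.2182·1 + 0.0000·4 + 0.8729·(-1) + 0.4364·(-3) = -1.9640.
u_2 = a_2 + 1.9640·q_1 = (1.4286, 4.0000, 0.7143, -2.1429).
‖u_2‖ = 4.8107, so q_2 = (0.2970, 0.8315, 0.1485, -0.4454).
Qᵀb = (-0.6547, 2.8508).
Back-substitute: x_2 = 2.8508/4.8107 = 0.5926.
x_1 = (-0.6547 + 1.9640·0.5926)/4.5826 = 0.1111.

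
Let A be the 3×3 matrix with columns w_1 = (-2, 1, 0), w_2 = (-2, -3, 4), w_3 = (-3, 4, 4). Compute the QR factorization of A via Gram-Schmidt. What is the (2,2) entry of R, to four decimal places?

q_1 = w_1/‖w_1‖ = (-2, 1, 0)/2.2361 = (-0.8944, 0.4472, 0.0000).
r_{12} = q_1·w_2 = 0.4472.
u_2 = w_2 − 0.4472·q_1 = (-1.6000, -3.2000, 4.0000).
r_{22} = ‖u_2‖ = 5.3666.

r_{22} = 5.3666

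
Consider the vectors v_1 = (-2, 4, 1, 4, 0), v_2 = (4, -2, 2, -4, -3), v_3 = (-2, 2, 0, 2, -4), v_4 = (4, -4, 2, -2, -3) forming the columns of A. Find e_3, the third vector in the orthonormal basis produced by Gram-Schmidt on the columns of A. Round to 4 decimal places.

e_3 = (-0.4500, -0.1515, -0.3884, 0.0236, -0.7894)

e_1 = v_1/‖v_1‖ = (-2, 4, 1, 4, 0)/6.0828 = (-0.3288, 0.6576, 0.1644, 0.6576, 0.0000).
r_{12} = e_1·v_2 = -4.9320.
u_2 = v_2 + 4.9320·e_1 = (2.3784, 1.2432, 2.8108, -0.7568, -3.0000).
‖u_2‖ = 4.9675, so e_2 = (0.4788, 0.2503, 0.5658, -0.1523, -0.6039).
r_{13} = e_1·v_3 = 3.2880; r_{23} = e_2·v_3 = 1.6540.
u_3 = v_3 − 3.2880·e_1 − 1.6540·e_2 = (-1.7108, -0.5761, -1.4765, 0.0898, -3.0011).
‖u_3‖ = 3.8018, so e_3 = (-0.4500, -0.1515, -0.3884, 0.0236, -0.7894).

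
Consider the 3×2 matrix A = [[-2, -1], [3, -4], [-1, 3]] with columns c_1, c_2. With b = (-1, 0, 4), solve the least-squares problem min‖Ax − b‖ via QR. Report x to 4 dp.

x = (0.6000, 0.8000)

c_1 = (-2, 3, -1); ‖c_1‖ = 3.7417, so e_1 = (-0.5345, 0.8018, -0.2673).
e_1·c_2 = (-0.5345)·(-1) + 0.8018·(-4) + (-0.2673)·3 = -3.4744.
u_2 = c_2 + 3.4744·e_1 = (-2.8571, -1.2143, 2.0714).
‖u_2‖ = 3.7321, so e_2 = (-0.7656, -0.3254, 0.5550).
Qᵀb = (-0.5345, 2.9857).
Back-substitute: x_2 = 2.9857/3.7321 = 0.8000.
x_1 = (-0.5345 + 3.4744·0.8000)/3.7417 = 0.6000.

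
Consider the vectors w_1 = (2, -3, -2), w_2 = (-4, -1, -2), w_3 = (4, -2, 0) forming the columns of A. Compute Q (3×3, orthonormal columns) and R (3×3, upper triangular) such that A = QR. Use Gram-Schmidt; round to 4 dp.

Q = [[0.4851, -0.8484, -0.2120], [-0.7276, -0.2571, -0.6360], [-0.4851, -0.4628, 0.7420]], R = [[4.1231, -0.2425, 3.3955], [0.0000, 4.5762, -2.8794], [0.0000, 0.0000, 0.4240]]

w_1 = (2, -3, -2); ‖w_1‖ = 4.1231, so e_1 = (0.4851, -0.7276, -0.4851).
e_1·w_2 = 0.4851·(-4) + (-0.7276)·(-1) + (-0.4851)·(-2) = -0.2425.
u_2 = w_2 + 0.2425·e_1 = (-3.8824, -1.1765, -2.1176).
‖u_2‖ = 4.5762, so e_2 = (-0.8484, -0.2571, -0.4628).
e_1·w_3 = 0.4851·4 + (-0.7276)·(-2) + (-0.4851)·0 = 3.3955; e_2·w_3 = (-0.8484)·4 + (-0.2571)·(-2) + (-0.4628)·0 = -2.8794.
u_3 = w_3 − 3.3955·e_1 + 2.8794·e_2 = (-0.0899, -0.2697, 0.3146).
‖u_3‖ = 0.4240, so e_3 = (-0.2120, -0.6360, 0.7420).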